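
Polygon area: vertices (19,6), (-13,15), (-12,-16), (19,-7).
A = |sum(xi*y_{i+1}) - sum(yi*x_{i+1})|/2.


sum(xi*y_{i+1}) = 19*15 - 13*(-16) - 12*(-7) + 19*6 = 691
sum(yi*x_{i+1}) = 6*(-13) + 15*(-12) - 16*19 - 7*19 = -695
Area = |691 + 695|/2 = 1386/2 = 693.0000

693.0000 sq units


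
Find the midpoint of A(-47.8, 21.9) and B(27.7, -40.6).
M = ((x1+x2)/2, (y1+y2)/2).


Mx = (-47.8 + 27.7)/2 = -20.1/2 = -10.0500
My = (21.9 - 40.6)/2 = -18.7/2 = -9.3500

(-10.0500, -9.3500)


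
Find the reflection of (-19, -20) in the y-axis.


Reflection rule for y-axis: (-x, y)
(-19, -20) -> (19, -20)

(19, -20)


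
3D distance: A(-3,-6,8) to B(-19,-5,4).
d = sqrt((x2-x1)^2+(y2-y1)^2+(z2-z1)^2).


dx=-16, dy=1, dz=-4
d = sqrt(256+1+16) = sqrt(273) = 16.5227

16.5227


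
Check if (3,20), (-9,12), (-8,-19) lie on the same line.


3*(12+ 19) - 9*(-19-20) - 8*(20-12)
= 93 + 351 - 64 = 380

No, not collinear (determinant = 380)


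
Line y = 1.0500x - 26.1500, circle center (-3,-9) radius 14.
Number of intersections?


Substitute y = 1.0500x - 26.1500: (x+ 3)^2 + (1.0500x- 26.1500+ 9)^2 = 196
Expand to Ax^2 + Bx + C = 0, where b-k = -17.15
A = 1+m^2 = 2.1025
B = 2(m(b-k) - h) = 2(1.0500*(-17.15) + 3) = -30.015
C = h^2 + (b-k)^2 - r^2 = 9 + 294.1225 - 196 = 107.1225
disc = B^2-4AC = 900.9002 - 900.9002 = 0
disc = 0

1 intersection point (tangent)


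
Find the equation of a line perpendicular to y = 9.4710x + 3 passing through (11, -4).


Perpendicular slope = -1/m1 = -1/9.4710 = -0.1056
b2 = y0 - m2*x0 = -4 + 11/9.4710 = -4 + 1.1614 = -2.8386

y = -0.1056x - 2.8386


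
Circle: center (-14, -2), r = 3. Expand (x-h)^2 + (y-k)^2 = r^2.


(x+ 14)^2 + (y+ 2)^2 = 3^2
D = -2h = 28, E = -2k = 4
F = h^2+k^2-r^2 = 196+4-9 = 191

x^2 + y^2 + 28x + 4y + 191 = 0


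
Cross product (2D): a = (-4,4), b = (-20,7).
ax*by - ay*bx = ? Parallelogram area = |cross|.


cross = -4*7 - 4*(-20) = -28 + 80 = 52
Parallelogram area = |52| = 52

cross = 52, parallelogram area = 52


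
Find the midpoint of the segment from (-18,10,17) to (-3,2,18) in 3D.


Mx = (-18- 3)/2 = -10.5000
My = (10+2)/2 = 6.0000
Mz = (17+18)/2 = 17.5000

M = (-10.5000, 6.0000, 17.5000)


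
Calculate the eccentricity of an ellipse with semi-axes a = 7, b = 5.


c = sqrt(49-25) = sqrt(24) = 4.8990
e = c/a = sqrt(24)/7 = 0.6999

e = 0.6999


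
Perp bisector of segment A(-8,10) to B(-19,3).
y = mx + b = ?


Midpoint = (-13.5, 6.5)
Slope of AB = dy/dx = -7/(-11) = 0.6364
Perp slope = -dx/dy = -11/7 = -1.5714
b = My - (perp slope)*Mx = 6.5 + (-11*(-13.5))/(-7) = 6.5 - 21.2143 = -14.7143

y = -1.5714x - 14.7143


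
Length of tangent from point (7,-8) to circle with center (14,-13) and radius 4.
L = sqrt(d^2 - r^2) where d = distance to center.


d = sqrt((7-14)^2 + (-8+ 13)^2) = sqrt(49+25) = 8.6023
L = sqrt(74.0000 - 16) = sqrt(58.0000) = 7.6158

7.6158


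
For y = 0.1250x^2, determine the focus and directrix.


a = 0.1250
1/(4a) = 2.0000
Focus = (0, 2.0000)
Directrix: y = -2.0000

Focus = (0, 2.0000), Directrix: y = -2.0000


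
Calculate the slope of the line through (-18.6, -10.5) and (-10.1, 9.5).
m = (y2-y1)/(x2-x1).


dy = 9.5 + 10.5 = 20.0
dx = -10.1 + 18.6 = 8.5
m = 20.0/8.5 = 2.3529

m = 2.3529


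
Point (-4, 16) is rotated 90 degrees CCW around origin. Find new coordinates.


cos(90) = 0, sin(90) = 1
x' = -4*0 - 16*1 = -16
y' = -4*1 + 16*0 = -4

(-16, -4)


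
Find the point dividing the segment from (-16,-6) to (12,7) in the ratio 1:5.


Px = (1*12 + 5*(-16))/6 = -68/6 = -11.3333
Py = (1*7 + 5*(-6))/6 = -23/6 = -3.8333

P = (-11.3333, -3.8333)


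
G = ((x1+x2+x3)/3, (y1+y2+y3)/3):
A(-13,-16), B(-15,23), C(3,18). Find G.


Gx = (-13- 15+3)/3 = -25/3 = -8.3333
Gy = (-16+23+18)/3 = 25/3 = 8.3333

G = (-8.3333, 8.3333)


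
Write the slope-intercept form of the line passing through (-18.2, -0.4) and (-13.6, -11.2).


m = (-10.8)/(4.6) = -2.3478
b = y1 - m*x1 = -0.4 - (-10.8*(-18.2))/(4.6) = -0.4 - 42.7304 = -43.1304

y = -2.3478x - 43.1304


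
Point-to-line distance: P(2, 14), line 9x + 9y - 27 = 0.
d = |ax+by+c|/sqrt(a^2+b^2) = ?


|9*2 + 9*14 - 27| = |117| = 117
sqrt(81 + 81) = sqrt(162) = 12.7279
d = 117/sqrt(162) = 9.1924

9.1924


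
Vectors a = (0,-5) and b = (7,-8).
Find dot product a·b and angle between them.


a·b = 0*7 - 5*(-8) = 0 + 40 = 40
|a| = sqrt(0+25) = 5.0000
|b| = sqrt(49+64) = 10.6301
cos(theta) = 40/(sqrt(25)*sqrt(113)) = 40/sqrt(2825) = 0.752577
theta = arccos(40/sqrt(2825)) = 41.1859 degrees

a·b = 40, theta = 41.1859 deg


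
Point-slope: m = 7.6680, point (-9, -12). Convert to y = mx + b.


y + 12 = 7.6680(x + 9)
y = 7.6680x - 12 - 7.6680*(-9)
y = 7.6680x + 57.0120

y = 7.6680x + 57.0120


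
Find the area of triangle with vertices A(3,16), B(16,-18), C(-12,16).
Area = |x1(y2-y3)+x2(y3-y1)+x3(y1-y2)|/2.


3*(-18-16) = -102
16*(16-16) = 0
-12*(16+ 18) = -408
sum = -510
Area = |-510|/2 = 255.0000

255.0000 sq units


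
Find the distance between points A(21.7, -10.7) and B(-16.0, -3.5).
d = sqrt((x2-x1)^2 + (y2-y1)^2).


dx = -16.0 - 21.7 = -37.7
dy = -3.5 + 10.7 = 7.2
d = sqrt(1421.29 + 51.84) = sqrt(1473.13) = 38.3814

38.3814


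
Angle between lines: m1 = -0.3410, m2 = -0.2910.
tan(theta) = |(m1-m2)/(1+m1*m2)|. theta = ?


m1-m2 = -0.05
1+m1*m2 = 1.099231
tan(theta) = |-0.05/1.099231| = 0.045486
theta = arctan(|-0.05/1.099231|) = 2.6044 degrees (acute angle)

2.6044 degrees


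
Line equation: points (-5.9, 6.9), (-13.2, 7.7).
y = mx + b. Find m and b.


m = (0.8)/(-7.3) = -0.1096
b = y1 - m*x1 = 6.9 - (0.8*(-5.9))/(-7.3) = 6.9 - 0.6466 = 6.2534

y = -0.1096x + 6.2534


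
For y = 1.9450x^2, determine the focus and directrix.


a = 1.9450
1/(4a) = 0.1285
Focus = (0, 0.1285)
Directrix: y = -0.1285

Focus = (0, 0.1285), Directrix: y = -0.1285


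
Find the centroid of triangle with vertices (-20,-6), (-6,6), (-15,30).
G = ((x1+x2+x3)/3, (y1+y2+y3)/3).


Gx = (-20- 6- 15)/3 = -41/3 = -13.6667
Gy = (-6+6+30)/3 = 30/3 = 10.0000

G = (-13.6667, 10.0000)


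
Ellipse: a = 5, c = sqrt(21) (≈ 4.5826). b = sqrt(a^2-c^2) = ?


b^2 = 5^2 - (sqrt(21))^2 = 25 - 21 = 4
b = sqrt(4) = 2

b = 2


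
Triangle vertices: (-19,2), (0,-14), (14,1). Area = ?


-19*(-14-1) = 285
0*(1-2) = 0
14*(2+ 14) = 224
sum = 509
Area = |509|/2 = 254.5000

254.5000 sq units


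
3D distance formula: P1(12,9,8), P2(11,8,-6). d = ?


dx=-1, dy=-1, dz=-14
d = sqrt(1+1+196) = sqrt(198) = 14.0712

14.0712


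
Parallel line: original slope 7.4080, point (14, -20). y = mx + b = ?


Parallel lines have equal slopes.
m2 = 7.4080
b2 = -20 - 7.4080*14 = -123.7120

y = 7.4080x - 123.7120


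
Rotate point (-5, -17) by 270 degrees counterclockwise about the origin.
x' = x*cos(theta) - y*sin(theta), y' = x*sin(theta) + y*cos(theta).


cos(270) = 0, sin(270) = -1
x' = -5*0 + 17*(-1) = -17
y' = -5*(-1) - 17*0 = 5

(-17, 5)


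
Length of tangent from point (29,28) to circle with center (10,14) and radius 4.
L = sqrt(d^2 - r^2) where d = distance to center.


d = sqrt((29-10)^2 + (28-14)^2) = sqrt(361+196) = 23.6008
L = sqrt(557.0000 - 16) = sqrt(541.0000) = 23.2594

23.2594


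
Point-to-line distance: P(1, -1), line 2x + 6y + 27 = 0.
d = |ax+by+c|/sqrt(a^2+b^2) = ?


|2*1 + 6*(-1) + 27| = |23| = 23
sqrt(4 + 36) = sqrt(40) = 6.3246
d = 23/sqrt(40) = 3.6366

3.6366


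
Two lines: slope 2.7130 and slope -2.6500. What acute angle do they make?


m1-m2 = 5.363
1+m1*m2 = -6.18945
tan(theta) = |5.363/(-6.18945)| = 0.866474
theta = arctan(|5.363/(-6.18945)|) = 40.9081 degrees (acute angle)

40.9081 degrees


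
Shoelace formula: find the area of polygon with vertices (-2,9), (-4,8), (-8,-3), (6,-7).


sum(xi*y_{i+1}) = -2*8 - 4*(-3) - 8*(-7) + 6*9 = 106
sum(yi*x_{i+1}) = 9*(-4) + 8*(-8) - 3*6 - 7*(-2) = -104
Area = |106 + 104|/2 = 210/2 = 105.0000

105.0000 sq units


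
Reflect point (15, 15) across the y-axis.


Reflection rule for y-axis: (-x, y)
(15, 15) -> (-15, 15)

(-15, 15)


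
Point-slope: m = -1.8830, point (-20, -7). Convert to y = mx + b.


y + 7 = -1.8830(x + 20)
y = -1.8830x - 7 + 1.8830*(-20)
y = -1.8830x - 44.6600

y = -1.8830x - 44.6600


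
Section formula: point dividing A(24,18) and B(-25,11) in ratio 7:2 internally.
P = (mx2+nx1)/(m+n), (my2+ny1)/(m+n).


Px = (7*(-25) + 2*24)/9 = -127/9 = -14.1111
Py = (7*11 + 2*18)/9 = 113/9 = 12.5556

P = (-14.1111, 12.5556)


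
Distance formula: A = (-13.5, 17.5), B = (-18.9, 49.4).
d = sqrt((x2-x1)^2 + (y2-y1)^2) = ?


dx = -18.9 + 13.5 = -5.4
dy = 49.4 - 17.5 = 31.9
d = sqrt(29.16 + 1017.61) = sqrt(1046.77) = 32.3538

32.3538


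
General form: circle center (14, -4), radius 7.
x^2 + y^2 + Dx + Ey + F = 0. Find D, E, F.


(x-14)^2 + (y+ 4)^2 = 7^2
D = -2h = -28, E = -2k = 8
F = h^2+k^2-r^2 = 196+16-49 = 163

D = -28, E = 8, F = 163


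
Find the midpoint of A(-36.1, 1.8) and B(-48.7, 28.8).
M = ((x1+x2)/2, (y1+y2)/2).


Mx = (-36.1 - 48.7)/2 = -84.8/2 = -42.4000
My = (1.8 + 28.8)/2 = 30.6/2 = 15.3000

(-42.4000, 15.3000)


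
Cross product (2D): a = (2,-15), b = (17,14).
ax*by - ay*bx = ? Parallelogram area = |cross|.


cross = 2*14 + 15*17 = 28 + 255 = 283
Parallelogram area = |283| = 283

cross = 283, parallelogram area = 283


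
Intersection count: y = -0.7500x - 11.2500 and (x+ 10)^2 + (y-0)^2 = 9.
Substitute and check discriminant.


Substitute y = -0.7500x - 11.2500: (x+ 10)^2 + (-0.7500x- 11.2500-0)^2 = 9
Expand to Ax^2 + Bx + C = 0, where b-k = -11.25
A = 1+m^2 = 1.5625
B = 2(m(b-k) - h) = 2(-0.7500*(-11.25) + 10) = 36.875
C = h^2 + (b-k)^2 - r^2 = 100 + 126.5625 - 9 = 217.5625
disc = B^2-4AC = 1359.7656 - 1359.7656 = 0
disc = 0

1 intersection point (tangent)


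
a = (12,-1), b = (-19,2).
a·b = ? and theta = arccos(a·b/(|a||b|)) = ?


a·b = 12*(-19) - 1*2 = -228 - 2 = -230
|a| = sqrt(144+1) = 12.0416
|b| = sqrt(361+4) = 19.1050
cos(theta) = -230/(sqrt(145)*sqrt(365)) = -230/sqrt(52925) = -0.999764
theta = arccos(-230/sqrt(52925)) = 178.7546 degrees

a·b = -230, theta = 178.7546 deg


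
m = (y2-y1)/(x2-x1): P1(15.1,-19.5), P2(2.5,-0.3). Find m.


dy = -0.3 + 19.5 = 19.2
dx = 2.5 - 15.1 = -12.6
m = 19.2/(-12.6) = -1.5238

m = -1.5238


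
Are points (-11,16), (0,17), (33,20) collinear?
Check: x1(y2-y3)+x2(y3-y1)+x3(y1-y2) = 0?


-11*(17-20) + 0*(20-16) + 33*(16-17)
= 33 + 0 - 33 = 0

Yes, collinear (determinant = 0)


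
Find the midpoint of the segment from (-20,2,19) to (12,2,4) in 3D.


Mx = (-20+12)/2 = -4.0000
My = (2+2)/2 = 2.0000
Mz = (19+4)/2 = 11.5000

M = (-4.0000, 2.0000, 11.5000)


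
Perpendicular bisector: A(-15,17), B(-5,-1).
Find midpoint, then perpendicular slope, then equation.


Midpoint = (-10, 8)
Slope of AB = dy/dx = -18/10 = -1.8000
Perp slope = -dx/dy = 10/18 = 0.5556
b = My - (perp slope)*Mx = 8 + (10*(-10))/(-18) = 8 + 5.5556 = 13.5556

y = 0.5556x + 13.5556


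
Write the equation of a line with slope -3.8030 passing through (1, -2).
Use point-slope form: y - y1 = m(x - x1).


y + 2 = -3.8030(x - 1)
y = -3.8030x - 2 + 3.8030*1
y = -3.8030x + 1.8030

y = -3.8030x + 1.8030


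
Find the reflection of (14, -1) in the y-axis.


Reflection rule for y-axis: (-x, y)
(14, -1) -> (-14, -1)

(-14, -1)


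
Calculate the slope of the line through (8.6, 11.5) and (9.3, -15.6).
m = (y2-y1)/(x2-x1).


dy = -15.6 - 11.5 = -27.1
dx = 9.3 - 8.6 = 0.7
m = -27.1/0.7 = -38.7143

m = -38.7143


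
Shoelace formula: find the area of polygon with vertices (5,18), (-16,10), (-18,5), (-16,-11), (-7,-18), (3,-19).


sum(xi*y_{i+1}) = 5*10 - 16*5 - 18*(-11) - 16*(-18) - 7*(-19) + 3*18 = 643
sum(yi*x_{i+1}) = 18*(-16) + 10*(-18) + 5*(-16) - 11*(-7) - 18*3 - 19*5 = -620
Area = |643 + 620|/2 = 1263/2 = 631.5000

631.5000 sq units


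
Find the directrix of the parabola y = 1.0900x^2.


a = 1.0900
1/(4a) = 0.2294
directrix: y = -0.2294 = -0.2294

y = -0.2294


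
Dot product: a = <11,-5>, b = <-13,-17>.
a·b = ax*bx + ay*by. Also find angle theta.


a·b = 11*(-13) - 5*(-17) = -143 + 85 = -58
|a| = sqrt(121+25) = 12.0830
|b| = sqrt(169+289) = 21.4009
cos(theta) = -58/(sqrt(146)*sqrt(458)) = -58/sqrt(66868) = -0.224295
theta = arccos(-58/sqrt(66868)) = 102.9614 degrees

a·b = -58, theta = 102.9614 deg


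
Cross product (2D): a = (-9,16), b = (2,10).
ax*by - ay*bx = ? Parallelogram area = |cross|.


cross = -9*10 - 16*2 = -90 - 32 = -122
Parallelogram area = |-122| = 122

cross = -122, parallelogram area = 122


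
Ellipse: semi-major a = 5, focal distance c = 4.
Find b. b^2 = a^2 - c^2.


b^2 = 5^2 - (4)^2 = 25 - 16 = 9
b = sqrt(9) = 3

b = 3


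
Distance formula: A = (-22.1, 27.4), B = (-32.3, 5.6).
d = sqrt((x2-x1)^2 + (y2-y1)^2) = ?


dx = -32.3 + 22.1 = -10.2
dy = 5.6 - 27.4 = -21.8
d = sqrt(104.04 + 475.24) = sqrt(579.28) = 24.0682

24.0682


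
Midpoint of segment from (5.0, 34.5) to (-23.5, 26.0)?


Mx = (5.0 - 23.5)/2 = -18.5/2 = -9.2500
My = (34.5 + 26.0)/2 = 60.5/2 = 30.2500

(-9.2500, 30.2500)


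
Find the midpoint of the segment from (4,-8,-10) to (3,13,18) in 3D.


Mx = (4+3)/2 = 3.5000
My = (-8+13)/2 = 2.5000
Mz = (-10+18)/2 = 4.0000

M = (3.5000, 2.5000, 4.0000)


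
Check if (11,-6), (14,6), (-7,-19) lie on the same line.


11*(6+ 19) + 14*(-19+ 6) - 7*(-6-6)
= 275 - 182 + 84 = 177

No, not collinear (determinant = 177)


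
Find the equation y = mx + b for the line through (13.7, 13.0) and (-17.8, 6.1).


m = (-6.9)/(-31.5) = 0.2190
b = y1 - m*x1 = 13.0 - (-6.9*13.7)/(-31.5) = 13.0 - 3.0010 = 9.9990

y = 0.2190x + 9.9990


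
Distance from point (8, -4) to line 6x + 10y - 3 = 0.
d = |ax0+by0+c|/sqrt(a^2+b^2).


|6*8 + 10*(-4) - 3| = |5| = 5
sqrt(36 + 100) = sqrt(136) = 11.6619
d = 5/sqrt(136) = 0.4287

0.4287


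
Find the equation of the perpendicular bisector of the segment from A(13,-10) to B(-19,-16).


Midpoint = (-3, -13)
Slope of AB = dy/dx = -6/(-32) = 0.1875
Perp slope = -dx/dy = -32/6 = -5.3333
b = My - (perp slope)*Mx = -13 + (-32*(-3))/(-6) = -13 - 16.0000 = -29.0000

y = -5.3333x - 29.0000


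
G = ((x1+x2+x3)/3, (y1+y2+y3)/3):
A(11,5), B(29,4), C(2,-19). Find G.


Gx = (11+29+2)/3 = 42/3 = 14.0000
Gy = (5+4- 19)/3 = -10/3 = -3.3333

G = (14.0000, -3.3333)


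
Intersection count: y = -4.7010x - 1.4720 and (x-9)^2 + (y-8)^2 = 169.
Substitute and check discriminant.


Substitute y = -4.7010x - 1.4720: (x-9)^2 + (-4.7010x- 1.4720-8)^2 = 169
Expand to Ax^2 + Bx + C = 0, where b-k = -9.472
A = 1+m^2 = 23.099401
B = 2(m(b-k) - h) = 2(-4.7010*(-9.472) - 9) = 71.055744
C = h^2 + (b-k)^2 - r^2 = 81 + 89.718784 - 169 = 1.718784
disc = B^2-4AC = 5048.9188 - 158.8115 = 4890.1073
disc > 0

2 intersection points


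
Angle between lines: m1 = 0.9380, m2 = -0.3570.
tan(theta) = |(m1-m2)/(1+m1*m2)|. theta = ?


m1-m2 = 1.295
1+m1*m2 = 0.665134
tan(theta) = |1.295/0.665134| = 1.946976
theta = arctan(|1.295/0.665134|) = 62.8142 degrees (acute angle)

62.8142 degrees


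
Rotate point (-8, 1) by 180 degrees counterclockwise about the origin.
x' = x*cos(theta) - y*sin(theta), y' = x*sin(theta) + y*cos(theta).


cos(180) = -1, sin(180) = 0
x' = -8*(-1) - 1*0 = 8
y' = -8*0 + 1*(-1) = -1

(8, -1)


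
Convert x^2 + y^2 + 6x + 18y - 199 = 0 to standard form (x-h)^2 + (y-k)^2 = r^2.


h = -D/2 = -6/2 = -3
k = -E/2 = -18/2 = -9
r^2 = h^2 + k^2 - F = 9 + 81 + 199 = 289
r = 17

Center (-3, -9), radius = 17


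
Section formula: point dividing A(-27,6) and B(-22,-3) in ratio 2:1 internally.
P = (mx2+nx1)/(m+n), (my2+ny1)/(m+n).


Px = (2*(-22) + 1*(-27))/3 = -71/3 = -23.6667
Py = (2*(-3) + 1*6)/3 = 0/3 = 0

P = (-23.6667, 0)


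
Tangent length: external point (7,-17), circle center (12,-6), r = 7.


d = sqrt((7-12)^2 + (-17+ 6)^2) = sqrt(25+121) = 12.0830
L = sqrt(146.0000 - 49) = sqrt(97.0000) = 9.8489

9.8489


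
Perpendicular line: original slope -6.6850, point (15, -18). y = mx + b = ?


Perpendicular slope = -1/m1 = -1/(-6.6850) = 0.1496
b2 = y0 - m2*x0 = -18 + 15/(-6.6850) = -18 - 2.2438 = -20.2438

y = 0.1496x - 20.2438


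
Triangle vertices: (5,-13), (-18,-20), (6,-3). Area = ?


5*(-20+ 3) = -85
-18*(-3+ 13) = -180
6*(-13+ 20) = 42
sum = -223
Area = |-223|/2 = 111.5000

111.5000 sq units


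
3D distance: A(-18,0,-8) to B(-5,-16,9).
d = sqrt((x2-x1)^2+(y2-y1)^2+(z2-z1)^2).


dx=13, dy=-16, dz=17
d = sqrt(169+256+289) = sqrt(714) = 26.7208

26.7208


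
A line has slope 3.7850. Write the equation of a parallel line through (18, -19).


Parallel lines have equal slopes.
m2 = 3.7850
b2 = -19 - 3.7850*18 = -87.1300

y = 3.7850x - 87.1300


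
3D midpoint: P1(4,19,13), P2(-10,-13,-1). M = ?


Mx = (4- 10)/2 = -3.0000
My = (19- 13)/2 = 3.0000
Mz = (13- 1)/2 = 6.0000

M = (-3.0000, 3.0000, 6.0000)


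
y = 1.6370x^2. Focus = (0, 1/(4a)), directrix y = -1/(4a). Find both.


a = 1.6370
1/(4a) = 0.1527
Focus = (0, 0.1527)
Directrix: y = -0.1527

Focus = (0, 0.1527), Directrix: y = -0.1527


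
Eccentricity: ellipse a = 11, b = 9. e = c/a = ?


c = sqrt(121-81) = sqrt(40) = 6.3246
e = c/a = sqrt(40)/11 = 0.5750

e = 0.5750


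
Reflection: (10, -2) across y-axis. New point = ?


Reflection rule for y-axis: (-x, y)
(10, -2) -> (-10, -2)

(-10, -2)


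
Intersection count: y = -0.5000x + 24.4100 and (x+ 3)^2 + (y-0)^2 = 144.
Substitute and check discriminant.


Substitute y = -0.5000x + 24.4100: (x+ 3)^2 + (-0.5000x+24.4100-0)^2 = 144
Expand to Ax^2 + Bx + C = 0, where b-k = 24.41
A = 1+m^2 = 1.25
B = 2(m(b-k) - h) = 2(-0.5000*24.41 + 3) = -18.41
C = h^2 + (b-k)^2 - r^2 = 9 + 595.8481 - 144 = 460.8481
disc = B^2-4AC = 338.9281 - 2304.2405 = -1965.3124
disc < 0

0 intersection points


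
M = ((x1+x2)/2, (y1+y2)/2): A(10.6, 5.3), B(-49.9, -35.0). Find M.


Mx = (10.6 - 49.9)/2 = -39.3/2 = -19.6500
My = (5.3 - 35.0)/2 = -29.7/2 = -14.8500

(-19.6500, -14.8500)


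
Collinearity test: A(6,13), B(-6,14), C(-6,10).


6*(14-10) - 6*(10-13) - 6*(13-14)
= 24 + 18 + 6 = 48

No, not collinear (determinant = 48)


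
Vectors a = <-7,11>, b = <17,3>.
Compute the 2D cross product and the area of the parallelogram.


cross = -7*3 - 11*17 = -21 - 187 = -208
Parallelogram area = |-208| = 208

cross = -208, parallelogram area = 208


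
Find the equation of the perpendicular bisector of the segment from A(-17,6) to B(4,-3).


Midpoint = (-6.5, 1.5)
Slope of AB = dy/dx = -9/21 = -0.4286
Perp slope = -dx/dy = 21/9 = 2.3333
b = My - (perp slope)*Mx = 1.5 + (21*(-6.5))/(-9) = 1.5 + 15.1667 = 16.6667

y = 2.3333x + 16.6667


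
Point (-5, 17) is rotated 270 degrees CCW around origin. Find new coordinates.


cos(270) = 0, sin(270) = -1
x' = -5*0 - 17*(-1) = 17
y' = -5*(-1) + 17*0 = 5

(17, 5)


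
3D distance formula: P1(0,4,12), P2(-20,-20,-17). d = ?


dx=-20, dy=-24, dz=-29
d = sqrt(400+576+841) = sqrt(1817) = 42.6263

42.6263


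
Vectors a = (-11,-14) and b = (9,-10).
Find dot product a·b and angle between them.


a·b = -11*9 - 14*(-10) = -99 + 140 = 41
|a| = sqrt(121+196) = 17.8045
|b| = sqrt(81+100) = 13.4536
cos(theta) = 41/(sqrt(317)*sqrt(181)) = 41/sqrt(57377) = 0.171165
theta = arccos(41/sqrt(57377)) = 80.1444 degrees

a·b = 41, theta = 80.1444 deg


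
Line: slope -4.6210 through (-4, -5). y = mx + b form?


y + 5 = -4.6210(x + 4)
y = -4.6210x - 5 + 4.6210*(-4)
y = -4.6210x - 23.4840

y = -4.6210x - 23.4840


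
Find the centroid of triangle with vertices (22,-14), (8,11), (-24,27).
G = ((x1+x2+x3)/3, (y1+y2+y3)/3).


Gx = (22+8- 24)/3 = 6/3 = 2.0000
Gy = (-14+11+27)/3 = 24/3 = 8.0000

G = (2.0000, 8.0000)


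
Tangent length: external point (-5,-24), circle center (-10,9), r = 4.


d = sqrt((-5+ 10)^2 + (-24-9)^2) = sqrt(25+1089) = 33.3766
L = sqrt(1114.0000 - 16) = sqrt(1098.0000) = 33.1361

33.1361


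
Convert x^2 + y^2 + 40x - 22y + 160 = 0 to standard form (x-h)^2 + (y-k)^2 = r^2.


h = -D/2 = -40/2 = -20
k = -E/2 = 22/2 = 11
r^2 = h^2 + k^2 - F = 400 + 121 - 160 = 361
r = 19

Center (-20, 11), radius = 19


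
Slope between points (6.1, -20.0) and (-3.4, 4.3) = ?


dy = 4.3 + 20.0 = 24.3
dx = -3.4 - 6.1 = -9.5
m = 24.3/(-9.5) = -2.5579

m = -2.5579


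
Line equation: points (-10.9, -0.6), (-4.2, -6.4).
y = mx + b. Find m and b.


m = (-5.8)/(6.7) = -0.8657
b = y1 - m*x1 = -0.6 - (-5.8*(-10.9))/(6.7) = -0.6 - 9.4358 = -10.0358

y = -0.8657x - 10.0358


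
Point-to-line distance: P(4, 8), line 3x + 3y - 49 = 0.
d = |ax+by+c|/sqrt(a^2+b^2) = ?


|3*4 + 3*8 - 49| = |-13| = 13
sqrt(9 + 9) = sqrt(18) = 4.2426
d = 13/sqrt(18) = 3.0641

3.0641


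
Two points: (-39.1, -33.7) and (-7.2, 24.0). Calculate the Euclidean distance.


dx = -7.2 + 39.1 = 31.9
dy = 24.0 + 33.7 = 57.7
d = sqrt(1017.61 + 3329.29) = sqrt(4346.9) = 65.9310

65.9310


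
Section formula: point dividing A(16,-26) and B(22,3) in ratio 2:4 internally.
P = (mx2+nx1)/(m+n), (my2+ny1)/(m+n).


Px = (2*22 + 4*16)/6 = 108/6 = 18.0000
Py = (2*3 + 4*(-26))/6 = -98/6 = -16.3333

P = (18.0000, -16.3333)


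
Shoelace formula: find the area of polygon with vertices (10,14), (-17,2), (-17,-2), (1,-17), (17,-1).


sum(xi*y_{i+1}) = 10*2 - 17*(-2) - 17*(-17) + 1*(-1) + 17*14 = 580
sum(yi*x_{i+1}) = 14*(-17) + 2*(-17) - 2*1 - 17*17 - 1*10 = -573
Area = |580 + 573|/2 = 1153/2 = 576.5000

576.5000 sq units


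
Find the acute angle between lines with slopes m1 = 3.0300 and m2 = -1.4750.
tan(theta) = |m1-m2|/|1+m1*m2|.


m1-m2 = 4.505
1+m1*m2 = -3.46925
tan(theta) = |4.505/(-3.46925)| = 1.298552
theta = arctan(|4.505/(-3.46925)|) = 52.4005 degrees (acute angle)

52.4005 degrees


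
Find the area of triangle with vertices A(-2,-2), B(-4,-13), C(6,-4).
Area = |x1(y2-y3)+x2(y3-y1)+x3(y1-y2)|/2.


-2*(-13+ 4) = 18
-4*(-4+ 2) = 8
6*(-2+ 13) = 66
sum = 92
Area = |92|/2 = 46.0000

46.0000 sq units


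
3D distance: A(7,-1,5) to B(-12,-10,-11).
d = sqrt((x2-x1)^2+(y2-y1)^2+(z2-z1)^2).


dx=-19, dy=-9, dz=-16
d = sqrt(361+81+256) = sqrt(698) = 26.4197

26.4197


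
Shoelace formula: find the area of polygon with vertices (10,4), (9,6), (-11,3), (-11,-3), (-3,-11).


sum(xi*y_{i+1}) = 10*6 + 9*3 - 11*(-3) - 11*(-11) - 3*4 = 229
sum(yi*x_{i+1}) = 4*9 + 6*(-11) + 3*(-11) - 3*(-3) - 11*10 = -164
Area = |229 + 164|/2 = 393/2 = 196.5000

196.5000 sq units


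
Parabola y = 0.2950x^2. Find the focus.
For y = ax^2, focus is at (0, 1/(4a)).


a = 0.2950
4a = 1.1800
focus = (0, 1/1.1800) = (0, 0.8475)

Focus = (0, 0.8475)


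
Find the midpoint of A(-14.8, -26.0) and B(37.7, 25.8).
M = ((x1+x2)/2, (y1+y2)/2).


Mx = (-14.8 + 37.7)/2 = 22.9/2 = 11.4500
My = (-26.0 + 25.8)/2 = -0.2/2 = -0.1000

(11.4500, -0.1000)


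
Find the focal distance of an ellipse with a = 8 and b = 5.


c^2 = 8^2 - 5^2 = 64 - 25 = 39
c = sqrt(39) = 6.2450

c = 6.2450


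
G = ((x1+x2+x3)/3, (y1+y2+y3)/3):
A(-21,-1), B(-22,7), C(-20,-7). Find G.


Gx = (-21- 22- 20)/3 = -63/3 = -21.0000
Gy = (-1+7- 7)/3 = -1/3 = -0.3333

G = (-21.0000, -0.3333)


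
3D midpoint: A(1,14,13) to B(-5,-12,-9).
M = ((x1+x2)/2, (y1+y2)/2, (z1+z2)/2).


Mx = (1- 5)/2 = -2.0000
My = (14- 12)/2 = 1.0000
Mz = (13- 9)/2 = 2.0000

M = (-2.0000, 1.0000, 2.0000)


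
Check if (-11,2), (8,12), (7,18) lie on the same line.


-11*(12-18) + 8*(18-2) + 7*(2-12)
= 66 + 128 - 70 = 124

No, not collinear (determinant = 124)


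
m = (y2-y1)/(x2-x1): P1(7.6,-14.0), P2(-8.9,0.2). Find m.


dy = 0.2 + 14.0 = 14.2
dx = -8.9 - 7.6 = -16.5
m = 14.2/(-16.5) = -0.8606

m = -0.8606


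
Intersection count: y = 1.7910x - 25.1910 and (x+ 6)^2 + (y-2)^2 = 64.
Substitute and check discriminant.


Substitute y = 1.7910x - 25.1910: (x+ 6)^2 + (1.7910x- 25.1910-2)^2 = 64
Expand to Ax^2 + Bx + C = 0, where b-k = -27.191
A = 1+m^2 = 4.207681
B = 2(m(b-k) - h) = 2(1.7910*(-27.191) + 6) = -85.398162
C = h^2 + (b-k)^2 - r^2 = 36 + 739.350481 - 64 = 711.350481
disc = B^2-4AC = 7292.8461 - 11972.5436 = -4679.6975
disc < 0

0 intersection points


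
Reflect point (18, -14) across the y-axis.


Reflection rule for y-axis: (-x, y)
(18, -14) -> (-18, -14)

(-18, -14)


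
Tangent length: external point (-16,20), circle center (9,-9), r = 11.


d = sqrt((-16-9)^2 + (20+ 9)^2) = sqrt(625+841) = 38.2884
L = sqrt(1466.0000 - 121) = sqrt(1345.0000) = 36.6742

36.6742


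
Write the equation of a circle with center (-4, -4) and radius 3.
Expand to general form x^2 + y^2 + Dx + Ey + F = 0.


(x+ 4)^2 + (y+ 4)^2 = 3^2
D = -2h = 8, E = -2k = 8
F = h^2+k^2-r^2 = 16+16-9 = 23

x^2 + y^2 + 8x + 8y + 23 = 0


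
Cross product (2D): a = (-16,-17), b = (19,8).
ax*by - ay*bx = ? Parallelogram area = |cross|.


cross = -16*8 + 17*19 = -128 + 323 = 195
Parallelogram area = |195| = 195

cross = 195, parallelogram area = 195


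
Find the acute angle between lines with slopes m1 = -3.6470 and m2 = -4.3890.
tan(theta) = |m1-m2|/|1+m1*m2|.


m1-m2 = 0.742
1+m1*m2 = 17.006683
tan(theta) = |0.742/17.006683| = 0.043630
theta = arctan(|0.742/17.006683|) = 2.4982 degrees (acute angle)

2.4982 degrees


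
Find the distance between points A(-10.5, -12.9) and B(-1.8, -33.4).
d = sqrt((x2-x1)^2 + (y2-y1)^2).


dx = -1.8 + 10.5 = 8.7
dy = -33.4 + 12.9 = -20.5
d = sqrt(75.69 + 420.25) = sqrt(495.94) = 22.2697

22.2697


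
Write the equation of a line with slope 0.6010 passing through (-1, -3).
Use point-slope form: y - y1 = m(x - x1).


y + 3 = 0.6010(x + 1)
y = 0.6010x - 3 - 0.6010*(-1)
y = 0.6010x - 2.3990

y = 0.6010x - 2.3990


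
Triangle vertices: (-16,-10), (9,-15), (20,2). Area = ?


-16*(-15-2) = 272
9*(2+ 10) = 108
20*(-10+ 15) = 100
sum = 480
Area = |480|/2 = 240.0000

240.0000 sq units


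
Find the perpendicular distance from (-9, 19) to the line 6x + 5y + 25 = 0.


|6*(-9) + 5*19 + 25| = |66| = 66
sqrt(36 + 25) = sqrt(61) = 7.8102
d = 66/sqrt(61) = 8.4504

8.4504


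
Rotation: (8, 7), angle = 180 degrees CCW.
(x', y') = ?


cos(180) = -1, sin(180) = 0
x' = 8*(-1) - 7*0 = -8
y' = 8*0 + 7*(-1) = -7

(-8, -7)


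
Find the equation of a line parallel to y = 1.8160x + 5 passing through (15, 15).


Parallel lines have equal slopes.
m2 = 1.8160
b2 = 15 - 1.8160*15 = -12.2400

y = 1.8160x - 12.2400


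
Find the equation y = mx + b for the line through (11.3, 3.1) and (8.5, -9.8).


m = (-12.9)/(-2.8) = 4.6071
b = y1 - m*x1 = 3.1 - (-12.9*11.3)/(-2.8) = 3.1 - 52.0607 = -48.9607

y = 4.6071x - 48.9607


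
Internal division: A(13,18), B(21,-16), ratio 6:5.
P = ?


Px = (6*21 + 5*13)/11 = 191/11 = 17.3636
Py = (6*(-16) + 5*18)/11 = -6/11 = -0.5455

P = (17.3636, -0.5455)


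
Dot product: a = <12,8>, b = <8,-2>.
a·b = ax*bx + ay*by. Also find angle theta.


a·b = 12*8 + 8*(-2) = 96 - 16 = 80
|a| = sqrt(144+64) = 14.4222
|b| = sqrt(64+4) = 8.2462
cos(theta) = 80/(sqrt(208)*sqrt(68)) = 80/sqrt(14144) = 0.672673
theta = arccos(80/sqrt(14144)) = 47.7263 degrees

a·b = 80, theta = 47.7263 deg


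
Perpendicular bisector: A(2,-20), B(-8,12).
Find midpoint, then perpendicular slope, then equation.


Midpoint = (-3, -4)
Slope of AB = dy/dx = 32/(-10) = -3.2000
Perp slope = -dx/dy = 10/32 = 0.3125
b = My - (perp slope)*Mx = -4 + (-10*(-3))/32 = -4 + 0.9375 = -3.0625

y = 0.3125x - 3.0625


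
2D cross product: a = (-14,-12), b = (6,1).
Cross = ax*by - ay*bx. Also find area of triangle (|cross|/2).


cross = -14*1 + 12*6 = -14 + 72 = 58
Triangle area = |58|/2 = 58/2 = 29.0000

cross = 58, triangle area = 29.0000


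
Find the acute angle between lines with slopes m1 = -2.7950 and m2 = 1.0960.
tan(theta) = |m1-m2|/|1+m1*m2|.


m1-m2 = -3.891
1+m1*m2 = -2.06332
tan(theta) = |-3.891/(-2.06332)| = 1.885796
theta = arctan(|-3.891/(-2.06332)|) = 62.0639 degrees (acute angle)

62.0639 degrees


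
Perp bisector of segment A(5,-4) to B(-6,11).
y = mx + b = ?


Midpoint = (-0.5, 3.5)
Slope of AB = dy/dx = 15/(-11) = -1.3636
Perp slope = -dx/dy = 11/15 = 0.7333
b = My - (perp slope)*Mx = 3.5 + (-11*(-0.5))/15 = 3.5 + 0.3667 = 3.8667

y = 0.7333x + 3.8667


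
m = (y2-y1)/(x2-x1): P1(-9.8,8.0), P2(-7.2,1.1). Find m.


dy = 1.1 - 8.0 = -6.9
dx = -7.2 + 9.8 = 2.6
m = -6.9/2.6 = -2.6538

m = -2.6538


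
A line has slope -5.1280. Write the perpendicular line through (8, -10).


Perpendicular slope = -1/m1 = -1/(-5.1280) = 0.1950
b2 = y0 - m2*x0 = -10 + 8/(-5.1280) = -10 - 1.5601 = -11.5601

y = 0.1950x - 11.5601


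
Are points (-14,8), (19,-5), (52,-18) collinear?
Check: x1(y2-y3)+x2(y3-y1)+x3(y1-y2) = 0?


-14*(-5+ 18) + 19*(-18-8) + 52*(8+ 5)
= -182 - 494 + 676 = 0

Yes, collinear (determinant = 0)


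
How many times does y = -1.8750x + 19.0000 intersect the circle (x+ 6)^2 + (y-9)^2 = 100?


Substitute y = -1.8750x + 19.0000: (x+ 6)^2 + (-1.8750x+19.0000-9)^2 = 100
Expand to Ax^2 + Bx + C = 0, where b-k = 10
A = 1+m^2 = 4.515625
B = 2(m(b-k) - h) = 2(-1.8750*10 + 6) = -25.5
C = h^2 + (b-k)^2 - r^2 = 36 + 100 - 100 = 36
disc = B^2-4AC = 650.2500 - 650.2500 = 0
disc = 0

1 intersection point (tangent)


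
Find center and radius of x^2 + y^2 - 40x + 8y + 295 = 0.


h = -D/2 = 40/2 = 20
k = -E/2 = -8/2 = -4
r^2 = h^2 + k^2 - F = 400 + 16 - 295 = 121
r = 11

Center (20, -4), radius = 11


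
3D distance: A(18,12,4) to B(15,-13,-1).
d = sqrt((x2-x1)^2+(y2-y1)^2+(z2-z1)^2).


dx=-3, dy=-25, dz=-5
d = sqrt(9+625+25) = sqrt(659) = 25.6710

25.6710


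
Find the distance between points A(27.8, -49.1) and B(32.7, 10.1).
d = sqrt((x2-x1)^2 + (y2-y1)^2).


dx = 32.7 - 27.8 = 4.9
dy = 10.1 + 49.1 = 59.2
d = sqrt(24.01 + 3504.64) = sqrt(3528.65) = 59.4024

59.4024


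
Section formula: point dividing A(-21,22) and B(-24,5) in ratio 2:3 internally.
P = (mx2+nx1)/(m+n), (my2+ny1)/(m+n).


Px = (2*(-24) + 3*(-21))/5 = -111/5 = -22.2000
Py = (2*5 + 3*22)/5 = 76/5 = 15.2000

P = (-22.2000, 15.2000)


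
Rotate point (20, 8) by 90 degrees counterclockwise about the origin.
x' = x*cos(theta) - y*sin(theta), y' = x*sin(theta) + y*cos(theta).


cos(90) = 0, sin(90) = 1
x' = 20*0 - 8*1 = -8
y' = 20*1 + 8*0 = 20

(-8, 20)


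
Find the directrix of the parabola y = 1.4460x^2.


a = 1.4460
1/(4a) = 0.1729
directrix: y = -0.1729 = -0.1729

y = -0.1729


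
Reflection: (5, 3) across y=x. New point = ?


Reflection rule for y=x: (y, x)
(5, 3) -> (3, 5)

(3, 5)


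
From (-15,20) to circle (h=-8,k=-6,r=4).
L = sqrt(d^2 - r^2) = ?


d = sqrt((-15+ 8)^2 + (20+ 6)^2) = sqrt(49+676) = 26.9258
L = sqrt(725.0000 - 16) = sqrt(709.0000) = 26.6271

26.6271


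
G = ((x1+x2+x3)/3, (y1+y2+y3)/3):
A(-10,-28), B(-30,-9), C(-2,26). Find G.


Gx = (-10- 30- 2)/3 = -42/3 = -14.0000
Gy = (-28- 9+26)/3 = -11/3 = -3.6667

G = (-14.0000, -3.6667)


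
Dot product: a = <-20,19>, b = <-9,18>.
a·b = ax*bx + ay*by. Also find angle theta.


a·b = -20*(-9) + 19*18 = 180 + 342 = 522
|a| = sqrt(400+361) = 27.5862
|b| = sqrt(81+324) = 20.1246
cos(theta) = 522/(sqrt(761)*sqrt(405)) = 522/sqrt(308205) = 0.940266
theta = arccos(522/sqrt(308205)) = 19.9037 degrees

a·b = 522, theta = 19.9037 deg


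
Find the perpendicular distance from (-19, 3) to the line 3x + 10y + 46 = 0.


|3*(-19) + 10*3 + 46| = |19| = 19
sqrt(9 + 100) = sqrt(109) = 10.4403
d = 19/sqrt(109) = 1.8199

1.8199


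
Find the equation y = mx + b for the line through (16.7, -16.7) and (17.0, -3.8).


m = (12.9)/(0.3) = 43.0000
b = y1 - m*x1 = -16.7 - (12.9*16.7)/(0.3) = -16.7 - 718.1000 = -734.8000

y = 43.0000x - 734.8000


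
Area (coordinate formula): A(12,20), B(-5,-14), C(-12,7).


12*(-14-7) = -252
-5*(7-20) = 65
-12*(20+ 14) = -408
sum = -595
Area = |-595|/2 = 297.5000

297.5000 sq units


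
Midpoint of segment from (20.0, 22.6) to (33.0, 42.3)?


Mx = (20.0 + 33.0)/2 = 53.0/2 = 26.5000
My = (22.6 + 42.3)/2 = 64.9/2 = 32.4500

(26.5000, 32.4500)


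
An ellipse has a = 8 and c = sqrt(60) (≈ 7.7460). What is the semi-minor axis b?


b^2 = 8^2 - (sqrt(60))^2 = 64 - 60 = 4
b = sqrt(4) = 2

b = 2


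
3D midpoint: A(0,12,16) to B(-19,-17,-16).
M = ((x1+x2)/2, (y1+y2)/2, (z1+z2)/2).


Mx = (0- 19)/2 = -9.5000
My = (12- 17)/2 = -2.5000
Mz = (16- 16)/2 = 0

M = (-9.5000, -2.5000, 0)


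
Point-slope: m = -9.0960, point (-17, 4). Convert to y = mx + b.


y - 4 = -9.0960(x + 17)
y = -9.0960x + 4 + 9.0960*(-17)
y = -9.0960x - 150.6320

y = -9.0960x - 150.6320


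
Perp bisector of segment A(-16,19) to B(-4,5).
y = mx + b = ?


Midpoint = (-10, 12)
Slope of AB = dy/dx = -14/12 = -1.1667
Perp slope = -dx/dy = 12/14 = 0.8571
b = My - (perp slope)*Mx = 12 + (12*(-10))/(-14) = 12 + 8.5714 = 20.5714

y = 0.8571x + 20.5714


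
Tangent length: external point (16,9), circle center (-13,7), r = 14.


d = sqrt((16+ 13)^2 + (9-7)^2) = sqrt(841+4) = 29.0689
L = sqrt(845.0000 - 196) = sqrt(649.0000) = 25.4755

25.4755


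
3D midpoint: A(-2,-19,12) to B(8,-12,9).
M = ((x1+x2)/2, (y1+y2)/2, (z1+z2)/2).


Mx = (-2+8)/2 = 3.0000
My = (-19- 12)/2 = -15.5000
Mz = (12+9)/2 = 10.5000

M = (3.0000, -15.5000, 10.5000)


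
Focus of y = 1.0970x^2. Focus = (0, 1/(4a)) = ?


a = 1.0970
4a = 4.3880
focus = (0, 1/4.3880) = (0, 0.2279)

Focus = (0, 0.2279)


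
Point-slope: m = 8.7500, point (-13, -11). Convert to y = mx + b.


y + 11 = 8.7500(x + 13)
y = 8.7500x - 11 - 8.7500*(-13)
y = 8.7500x + 102.7500

y = 8.7500x + 102.7500


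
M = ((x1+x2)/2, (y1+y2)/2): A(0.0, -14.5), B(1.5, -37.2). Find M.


Mx = (0.0 + 1.5)/2 = 1.5/2 = 0.7500
My = (-14.5 - 37.2)/2 = -51.7/2 = -25.8500

(0.7500, -25.8500)


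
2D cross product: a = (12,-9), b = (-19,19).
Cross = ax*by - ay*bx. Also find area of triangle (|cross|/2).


cross = 12*19 + 9*(-19) = 228 - 171 = 57
Triangle area = |57|/2 = 57/2 = 28.5000

cross = 57, triangle area = 28.5000


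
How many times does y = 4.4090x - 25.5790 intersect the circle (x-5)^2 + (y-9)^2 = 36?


Substitute y = 4.4090x - 25.5790: (x-5)^2 + (4.4090x- 25.5790-9)^2 = 36
Expand to Ax^2 + Bx + C = 0, where b-k = -34.579
A = 1+m^2 = 20.439281
B = 2(m(b-k) - h) = 2(4.4090*(-34.579) - 5) = -314.917622
C = h^2 + (b-k)^2 - r^2 = 25 + 1195.707241 - 36 = 1184.707241
disc = B^2-4AC = 99173.1086 - 96858.2568 = 2314.8518
disc > 0

2 intersection points


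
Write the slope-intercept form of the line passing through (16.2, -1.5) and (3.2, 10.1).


m = (11.6)/(-13.0) = -0.8923
b = y1 - m*x1 = -1.5 - (11.6*16.2)/(-13.0) = -1.5 + 14.4554 = 12.9554

y = -0.8923x + 12.9554


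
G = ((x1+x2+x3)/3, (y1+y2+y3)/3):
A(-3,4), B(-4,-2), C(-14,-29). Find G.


Gx = (-3- 4- 14)/3 = -21/3 = -7.0000
Gy = (4- 2- 29)/3 = -27/3 = -9.0000

G = (-7.0000, -9.0000)


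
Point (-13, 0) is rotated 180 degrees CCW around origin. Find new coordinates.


cos(180) = -1, sin(180) = 0
x' = -13*(-1) - 0*0 = 13
y' = -13*0 + 0*(-1) = 0

(13, 0)


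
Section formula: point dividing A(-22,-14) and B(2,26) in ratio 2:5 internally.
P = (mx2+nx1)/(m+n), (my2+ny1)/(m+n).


Px = (2*2 + 5*(-22))/7 = -106/7 = -15.1429
Py = (2*26 + 5*(-14))/7 = -18/7 = -2.5714

P = (-15.1429, -2.5714)


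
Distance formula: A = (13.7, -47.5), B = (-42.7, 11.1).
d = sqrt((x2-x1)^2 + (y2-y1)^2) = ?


dx = -42.7 - 13.7 = -56.4
dy = 11.1 + 47.5 = 58.6
d = sqrt(3180.96 + 3433.96) = sqrt(6614.92) = 81.3322

81.3322


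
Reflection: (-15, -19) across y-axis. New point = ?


Reflection rule for y-axis: (-x, y)
(-15, -19) -> (15, -19)

(15, -19)


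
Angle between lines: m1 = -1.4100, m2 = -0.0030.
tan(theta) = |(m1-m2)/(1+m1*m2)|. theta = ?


m1-m2 = -1.407
1+m1*m2 = 1.00423
tan(theta) = |-1.407/1.00423| = 1.401073
theta = arctan(|-1.407/1.00423|) = 54.4831 degrees (acute angle)

54.4831 degrees


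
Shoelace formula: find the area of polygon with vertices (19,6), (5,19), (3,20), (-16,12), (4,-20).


sum(xi*y_{i+1}) = 19*19 + 5*20 + 3*12 - 16*(-20) + 4*6 = 841
sum(yi*x_{i+1}) = 6*5 + 19*3 + 20*(-16) + 12*4 - 20*19 = -565
Area = |841 + 565|/2 = 1406/2 = 703.0000

703.0000 sq units


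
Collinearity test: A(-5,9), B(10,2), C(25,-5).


-5*(2+ 5) + 10*(-5-9) + 25*(9-2)
= -35 - 140 + 175 = 0

Yes, collinear (determinant = 0)


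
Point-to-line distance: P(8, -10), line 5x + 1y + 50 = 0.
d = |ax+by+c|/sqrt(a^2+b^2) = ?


|5*8 + 1*(-10) + 50| = |80| = 80
sqrt(25 + 1) = sqrt(26) = 5.0990
d = 80/sqrt(26) = 15.6893

15.6893


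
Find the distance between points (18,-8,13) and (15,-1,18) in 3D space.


dx=-3, dy=7, dz=5
d = sqrt(9+49+25) = sqrt(83) = 9.1104

9.1104


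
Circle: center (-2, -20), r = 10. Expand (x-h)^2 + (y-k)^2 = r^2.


(x+ 2)^2 + (y+ 20)^2 = 10^2
D = -2h = 4, E = -2k = 40
F = h^2+k^2-r^2 = 4+400-100 = 304

x^2 + y^2 + 4x + 40y + 304 = 0


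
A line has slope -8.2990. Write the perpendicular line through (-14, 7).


Perpendicular slope = -1/m1 = -1/(-8.2990) = 0.1205
b2 = y0 - m2*x0 = 7 - 14/(-8.2990) = 7 + 1.6870 = 8.6870

y = 0.1205x + 8.6870


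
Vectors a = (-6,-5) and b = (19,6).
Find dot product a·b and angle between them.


a·b = -6*19 - 5*6 = -114 - 30 = -144
|a| = sqrt(36+25) = 7.8102
|b| = sqrt(361+36) = 19.9249
cos(theta) = -144/(sqrt(61)*sqrt(397)) = -144/sqrt(24217) = -0.925342
theta = arccos(-144/sqrt(24217)) = 157.7200 degrees

a·b = -144, theta = 157.7200 deg


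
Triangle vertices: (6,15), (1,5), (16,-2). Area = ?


6*(5+ 2) = 42
1*(-2-15) = -17
16*(15-5) = 160
sum = 185
Area = |185|/2 = 92.5000

92.5000 sq units


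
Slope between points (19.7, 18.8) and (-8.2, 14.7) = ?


dy = 14.7 - 18.8 = -4.1
dx = -8.2 - 19.7 = -27.9
m = -4.1/(-27.9) = 0.1470

m = 0.1470


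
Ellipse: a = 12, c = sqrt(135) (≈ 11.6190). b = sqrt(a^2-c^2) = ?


b^2 = 12^2 - (sqrt(135))^2 = 144 - 135 = 9
b = sqrt(9) = 3

b = 3


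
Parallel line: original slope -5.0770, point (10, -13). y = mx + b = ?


Parallel lines have equal slopes.
m2 = -5.0770
b2 = -13 + 5.0770*10 = 37.7700

y = -5.0770x + 37.7700


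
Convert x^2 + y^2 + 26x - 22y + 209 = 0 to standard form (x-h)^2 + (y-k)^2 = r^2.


h = -D/2 = -26/2 = -13
k = -E/2 = 22/2 = 11
r^2 = h^2 + k^2 - F = 169 + 121 - 209 = 81
r = 9

Center (-13, 11), radius = 9


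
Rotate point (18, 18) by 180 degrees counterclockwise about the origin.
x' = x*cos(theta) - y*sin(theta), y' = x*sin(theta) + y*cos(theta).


cos(180) = -1, sin(180) = 0
x' = 18*(-1) - 18*0 = -18
y' = 18*0 + 18*(-1) = -18

(-18, -18)


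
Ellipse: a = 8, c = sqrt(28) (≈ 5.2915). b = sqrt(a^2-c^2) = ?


b^2 = 8^2 - (sqrt(28))^2 = 64 - 28 = 36
b = sqrt(36) = 6

b = 6


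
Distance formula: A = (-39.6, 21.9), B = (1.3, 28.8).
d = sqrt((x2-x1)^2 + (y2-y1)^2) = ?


dx = 1.3 + 39.6 = 40.9
dy = 28.8 - 21.9 = 6.9
d = sqrt(1672.81 + 47.61) = sqrt(1720.42) = 41.4779

41.4779


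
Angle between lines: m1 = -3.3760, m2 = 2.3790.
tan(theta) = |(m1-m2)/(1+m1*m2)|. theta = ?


m1-m2 = -5.755
1+m1*m2 = -7.031504
tan(theta) = |-5.755/(-7.031504)| = 0.818459
theta = arctan(|-5.755/(-7.031504)|) = 39.2989 degrees (acute angle)

39.2989 degrees


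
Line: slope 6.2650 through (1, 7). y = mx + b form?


y - 7 = 6.2650(x - 1)
y = 6.2650x + 7 - 6.2650*1
y = 6.2650x + 0.7350

y = 6.2650x + 0.7350


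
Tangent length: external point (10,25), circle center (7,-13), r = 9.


d = sqrt((10-7)^2 + (25+ 13)^2) = sqrt(9+1444) = 38.1182
L = sqrt(1453.0000 - 81) = sqrt(1372.0000) = 37.0405

37.0405


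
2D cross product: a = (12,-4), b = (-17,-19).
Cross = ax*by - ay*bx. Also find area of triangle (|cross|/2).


cross = 12*(-19) + 4*(-17) = -228 - 68 = -296
Triangle area = |-296|/2 = 296/2 = 148.0000

cross = -296, triangle area = 148.0000


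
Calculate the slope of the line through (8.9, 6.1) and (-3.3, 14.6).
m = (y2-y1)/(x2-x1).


dy = 14.6 - 6.1 = 8.5
dx = -3.3 - 8.9 = -12.2
m = 8.5/(-12.2) = -0.6967

m = -0.6967
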